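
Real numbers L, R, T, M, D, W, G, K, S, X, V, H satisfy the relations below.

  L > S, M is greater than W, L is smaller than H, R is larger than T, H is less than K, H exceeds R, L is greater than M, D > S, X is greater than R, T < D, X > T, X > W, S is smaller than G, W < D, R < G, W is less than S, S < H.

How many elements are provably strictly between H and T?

Chaining upward from T reaches: R, D, X, G, K.
Chaining downward from H reaches: W, M, R, S, L.
Strictly between T and H are those in both lists: R — 1 element.

1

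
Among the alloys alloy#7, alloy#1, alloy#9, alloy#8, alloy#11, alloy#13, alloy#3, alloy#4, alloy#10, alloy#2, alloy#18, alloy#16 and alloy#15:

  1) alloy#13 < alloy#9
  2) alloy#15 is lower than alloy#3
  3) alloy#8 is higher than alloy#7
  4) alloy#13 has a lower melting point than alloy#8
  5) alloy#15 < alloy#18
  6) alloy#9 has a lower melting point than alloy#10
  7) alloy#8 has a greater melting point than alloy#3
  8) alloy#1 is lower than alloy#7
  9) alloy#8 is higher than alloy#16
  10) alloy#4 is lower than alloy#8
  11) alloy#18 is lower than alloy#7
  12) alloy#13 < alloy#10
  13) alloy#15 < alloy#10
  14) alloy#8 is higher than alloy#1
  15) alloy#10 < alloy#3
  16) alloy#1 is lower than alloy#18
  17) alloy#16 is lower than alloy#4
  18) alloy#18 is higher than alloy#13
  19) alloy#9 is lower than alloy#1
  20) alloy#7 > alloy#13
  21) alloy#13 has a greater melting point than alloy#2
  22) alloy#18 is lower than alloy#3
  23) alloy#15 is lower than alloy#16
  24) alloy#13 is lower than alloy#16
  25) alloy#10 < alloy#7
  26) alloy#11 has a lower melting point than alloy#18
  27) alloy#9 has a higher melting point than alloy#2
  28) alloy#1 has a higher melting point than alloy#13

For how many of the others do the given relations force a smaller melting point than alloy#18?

6

From alloy#18 the given relations immediately reach alloy#15, alloy#13, alloy#11, alloy#1.
From those, alloy#2, alloy#9 — 6 in total.
No other element is forced below alloy#18 by the given relations, so the count is 6.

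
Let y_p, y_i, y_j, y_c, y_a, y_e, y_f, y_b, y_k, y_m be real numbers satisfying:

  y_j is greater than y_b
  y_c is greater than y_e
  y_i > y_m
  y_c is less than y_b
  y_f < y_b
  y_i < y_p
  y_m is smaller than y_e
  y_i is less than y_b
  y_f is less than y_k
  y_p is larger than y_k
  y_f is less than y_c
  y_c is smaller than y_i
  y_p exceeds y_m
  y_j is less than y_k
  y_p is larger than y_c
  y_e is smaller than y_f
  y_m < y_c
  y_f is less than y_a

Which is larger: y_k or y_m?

y_k

y_m < y_e and y_e < y_f give y_m < y_f.
Then y_f < y_c extends the chain to y_c.
Then y_c < y_i extends the chain to y_i.
Then y_i < y_b extends the chain to y_b.
With y_b < y_j: y_m < y_e < y_f < y_c < y_i < y_b < y_j.
Then y_j < y_k extends the chain to y_k.
So y_m < y_k; y_k is the larger of the two.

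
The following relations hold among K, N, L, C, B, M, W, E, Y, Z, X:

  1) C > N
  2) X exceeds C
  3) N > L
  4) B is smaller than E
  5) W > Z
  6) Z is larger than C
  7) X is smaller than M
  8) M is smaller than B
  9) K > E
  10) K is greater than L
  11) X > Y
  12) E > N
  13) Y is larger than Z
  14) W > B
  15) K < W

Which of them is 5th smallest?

Y

Chaining the given pairs: L < N < C < Z < Y < X < M < B < E < K < W.
Counting 5 from the smallest end gives Y.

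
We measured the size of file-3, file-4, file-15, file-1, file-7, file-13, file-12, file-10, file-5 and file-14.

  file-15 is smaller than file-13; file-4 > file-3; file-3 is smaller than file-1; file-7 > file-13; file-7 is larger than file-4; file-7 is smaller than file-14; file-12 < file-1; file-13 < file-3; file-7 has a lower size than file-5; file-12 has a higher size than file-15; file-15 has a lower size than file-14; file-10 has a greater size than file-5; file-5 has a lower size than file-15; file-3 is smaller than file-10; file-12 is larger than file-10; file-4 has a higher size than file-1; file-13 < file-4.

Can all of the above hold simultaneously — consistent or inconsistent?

inconsistent

We have file-7 < file-5 stated directly, yet also file-5 < file-15 < file-13 < file-3 < file-10 < file-12 < file-1 < file-4 < file-7 by chaining the others — so file-5 < file-7. Contradiction.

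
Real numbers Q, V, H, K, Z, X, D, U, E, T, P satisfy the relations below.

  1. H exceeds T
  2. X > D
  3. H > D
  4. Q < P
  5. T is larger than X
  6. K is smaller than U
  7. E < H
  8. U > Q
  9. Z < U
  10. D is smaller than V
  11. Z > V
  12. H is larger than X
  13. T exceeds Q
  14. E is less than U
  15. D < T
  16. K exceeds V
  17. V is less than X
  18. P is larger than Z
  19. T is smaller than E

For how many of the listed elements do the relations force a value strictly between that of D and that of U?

The relations place D below U. An element lies strictly between them when it is forced above D and also forced below U.
Above D: {V, X, T, Z, K, E, H, P}. Below U: {Q, V, X, T, Z, K, E}.
Intersection: {V, X, T, Z, K, E} — 6.

6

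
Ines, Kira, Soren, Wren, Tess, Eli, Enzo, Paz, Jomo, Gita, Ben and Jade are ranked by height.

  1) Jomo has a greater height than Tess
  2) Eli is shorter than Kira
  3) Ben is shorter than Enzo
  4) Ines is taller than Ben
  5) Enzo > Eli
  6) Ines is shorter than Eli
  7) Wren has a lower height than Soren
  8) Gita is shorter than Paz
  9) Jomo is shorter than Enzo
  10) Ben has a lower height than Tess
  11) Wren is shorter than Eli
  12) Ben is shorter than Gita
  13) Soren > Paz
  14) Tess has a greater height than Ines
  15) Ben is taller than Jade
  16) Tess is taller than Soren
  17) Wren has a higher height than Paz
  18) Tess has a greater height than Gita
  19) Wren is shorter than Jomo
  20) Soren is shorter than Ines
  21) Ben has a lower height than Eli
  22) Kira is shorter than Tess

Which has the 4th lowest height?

Paz

Chaining the given pairs: Jade < Ben < Gita < Paz < Wren < Soren < Ines < Eli < Kira < Tess < Jomo < Enzo.
Counting 4 from the smallest end gives Paz.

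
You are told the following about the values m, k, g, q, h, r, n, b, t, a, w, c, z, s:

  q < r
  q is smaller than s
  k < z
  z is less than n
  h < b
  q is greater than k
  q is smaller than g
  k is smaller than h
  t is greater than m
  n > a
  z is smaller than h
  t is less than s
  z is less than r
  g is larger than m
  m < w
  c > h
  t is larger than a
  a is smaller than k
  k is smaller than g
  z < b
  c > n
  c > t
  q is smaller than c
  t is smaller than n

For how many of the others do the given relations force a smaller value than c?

8

Directly below c: t, n, q, h.
One step further: m, a, k, z (8 so far).
Nothing else is reachable below c; 8 in all.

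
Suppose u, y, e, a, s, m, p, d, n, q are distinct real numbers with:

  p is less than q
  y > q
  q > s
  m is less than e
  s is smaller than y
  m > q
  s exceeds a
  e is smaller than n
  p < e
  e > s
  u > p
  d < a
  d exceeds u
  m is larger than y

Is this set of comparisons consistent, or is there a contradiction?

The single ordering p < u < d < a < s < q < y < m < e < n satisfies every listed relation, so no contradiction arises.

consistent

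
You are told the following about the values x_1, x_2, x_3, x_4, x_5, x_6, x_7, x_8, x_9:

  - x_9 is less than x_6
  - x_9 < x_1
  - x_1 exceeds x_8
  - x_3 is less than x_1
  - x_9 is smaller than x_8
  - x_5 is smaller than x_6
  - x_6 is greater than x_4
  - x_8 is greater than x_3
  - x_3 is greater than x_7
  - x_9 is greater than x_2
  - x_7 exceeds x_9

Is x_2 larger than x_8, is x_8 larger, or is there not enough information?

x_8

The relevant relations are x_2 < x_9; x_9 < x_7; x_7 < x_3; x_3 < x_8.
Together: x_2 < x_9 < x_7 < x_3 < x_8.
So x_8 is larger.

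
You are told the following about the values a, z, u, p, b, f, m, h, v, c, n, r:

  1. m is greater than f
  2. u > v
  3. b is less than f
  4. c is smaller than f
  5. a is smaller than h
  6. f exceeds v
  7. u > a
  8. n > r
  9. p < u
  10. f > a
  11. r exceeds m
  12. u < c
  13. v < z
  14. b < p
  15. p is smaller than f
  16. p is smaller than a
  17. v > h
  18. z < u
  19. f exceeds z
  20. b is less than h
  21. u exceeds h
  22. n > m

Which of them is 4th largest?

f

Chaining the given pairs: b < p < a < h < v < z < u < c < f < m < r < n.
The 4th largest is f.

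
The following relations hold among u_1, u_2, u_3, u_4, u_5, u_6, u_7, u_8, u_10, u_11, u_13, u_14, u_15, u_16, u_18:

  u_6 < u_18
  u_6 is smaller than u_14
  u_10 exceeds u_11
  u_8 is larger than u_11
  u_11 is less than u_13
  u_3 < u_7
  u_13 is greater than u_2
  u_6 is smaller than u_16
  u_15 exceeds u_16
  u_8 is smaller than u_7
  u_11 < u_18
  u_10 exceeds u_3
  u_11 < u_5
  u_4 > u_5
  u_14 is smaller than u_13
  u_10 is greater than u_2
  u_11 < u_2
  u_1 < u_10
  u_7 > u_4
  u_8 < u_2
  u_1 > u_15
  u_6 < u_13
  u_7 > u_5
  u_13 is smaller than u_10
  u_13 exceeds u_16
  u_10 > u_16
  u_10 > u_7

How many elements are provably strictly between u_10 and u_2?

Chaining upward from u_2 reaches: u_13.
Chaining downward from u_10 reaches: u_11, u_6, u_8, u_16, u_5, u_15, u_14, u_3, u_13, u_1, u_4, u_7.
Strictly between u_2 and u_10 are those in both lists: u_13 — 1 element.

1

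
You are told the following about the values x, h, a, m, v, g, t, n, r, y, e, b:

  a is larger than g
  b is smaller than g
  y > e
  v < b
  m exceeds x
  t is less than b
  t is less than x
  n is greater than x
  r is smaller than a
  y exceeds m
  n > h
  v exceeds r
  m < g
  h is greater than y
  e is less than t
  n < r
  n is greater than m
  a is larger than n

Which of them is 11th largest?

t

Piecing the relations together gives one ordering: e < t < x < m < y < h < n < r < v < b < g < a.
The 11th largest is t.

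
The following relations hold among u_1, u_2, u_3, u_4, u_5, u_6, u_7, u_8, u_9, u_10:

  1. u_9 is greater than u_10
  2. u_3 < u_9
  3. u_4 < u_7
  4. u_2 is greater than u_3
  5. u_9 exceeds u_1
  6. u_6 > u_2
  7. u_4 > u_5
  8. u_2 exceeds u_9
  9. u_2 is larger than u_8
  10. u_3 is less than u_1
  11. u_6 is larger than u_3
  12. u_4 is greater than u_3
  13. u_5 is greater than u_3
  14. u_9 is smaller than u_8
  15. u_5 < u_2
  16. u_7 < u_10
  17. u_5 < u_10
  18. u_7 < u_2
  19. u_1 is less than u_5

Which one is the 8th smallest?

u_8

Piecing the relations together gives one ordering: u_3 < u_1 < u_5 < u_4 < u_7 < u_10 < u_9 < u_8 < u_2 < u_6.
Counting 8 from the smallest end gives u_8.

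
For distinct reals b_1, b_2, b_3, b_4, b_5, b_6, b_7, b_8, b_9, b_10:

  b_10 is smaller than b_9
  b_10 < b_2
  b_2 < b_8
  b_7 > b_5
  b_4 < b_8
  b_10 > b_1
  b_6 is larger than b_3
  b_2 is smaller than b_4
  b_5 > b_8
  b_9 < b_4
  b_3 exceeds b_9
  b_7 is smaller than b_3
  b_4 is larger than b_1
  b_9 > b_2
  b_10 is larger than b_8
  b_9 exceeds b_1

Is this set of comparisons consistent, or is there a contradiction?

inconsistent

We have b_8 < b_10 stated directly, yet also b_10 < b_2 < b_9 < b_4 < b_8 by chaining the others — so b_10 < b_8. Contradiction.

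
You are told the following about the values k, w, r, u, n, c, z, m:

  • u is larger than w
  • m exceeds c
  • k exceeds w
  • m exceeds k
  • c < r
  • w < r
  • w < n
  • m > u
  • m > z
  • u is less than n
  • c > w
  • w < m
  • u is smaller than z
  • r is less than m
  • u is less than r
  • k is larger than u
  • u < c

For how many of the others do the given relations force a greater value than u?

From u the given relations immediately reach z, c, r, n, k, m.
Nothing else is reachable above u; 6 in all.

6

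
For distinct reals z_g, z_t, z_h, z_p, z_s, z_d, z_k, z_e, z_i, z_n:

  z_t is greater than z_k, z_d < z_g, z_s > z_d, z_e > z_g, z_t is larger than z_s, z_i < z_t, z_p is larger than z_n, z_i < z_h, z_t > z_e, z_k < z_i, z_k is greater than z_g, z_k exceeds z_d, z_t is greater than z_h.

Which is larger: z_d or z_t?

Chaining the given relations: z_d < z_g < z_k < z_i < z_h < z_t.
So z_d < z_t; z_t is the larger of the two.

z_t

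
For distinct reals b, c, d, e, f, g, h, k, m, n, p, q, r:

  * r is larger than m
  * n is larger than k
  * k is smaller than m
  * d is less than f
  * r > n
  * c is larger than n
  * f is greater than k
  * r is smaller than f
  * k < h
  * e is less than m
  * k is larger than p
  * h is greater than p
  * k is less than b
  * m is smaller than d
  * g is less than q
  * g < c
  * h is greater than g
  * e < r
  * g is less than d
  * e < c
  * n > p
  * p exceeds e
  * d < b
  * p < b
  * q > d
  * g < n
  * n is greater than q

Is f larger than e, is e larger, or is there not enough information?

e < p and p < k give e < k.
Then k < m extends the chain to m.
With m < d: e < p < k < m < d.
Then d < q extends the chain to q.
With q < n: e < p < k < m < d < q < n.
Then n < r extends the chain to r.
With r < f: e < p < k < m < d < q < n < r < f.
So f is larger.

f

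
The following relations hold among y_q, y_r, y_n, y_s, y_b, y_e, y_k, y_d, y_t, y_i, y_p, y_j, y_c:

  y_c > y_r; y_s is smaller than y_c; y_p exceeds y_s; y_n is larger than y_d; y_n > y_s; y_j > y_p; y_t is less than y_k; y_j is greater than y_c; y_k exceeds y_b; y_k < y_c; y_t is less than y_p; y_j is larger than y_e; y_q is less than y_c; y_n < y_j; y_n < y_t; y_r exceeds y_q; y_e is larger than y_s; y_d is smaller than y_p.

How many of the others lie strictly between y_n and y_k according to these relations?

The relations place y_n below y_k. An element lies strictly between them when it is forced above y_n and also forced below y_k.
Above y_n: {y_t, y_c, y_p, y_j}. Below y_k: {y_d, y_s, y_b, y_t}.
Intersection: {y_t} — 1.

1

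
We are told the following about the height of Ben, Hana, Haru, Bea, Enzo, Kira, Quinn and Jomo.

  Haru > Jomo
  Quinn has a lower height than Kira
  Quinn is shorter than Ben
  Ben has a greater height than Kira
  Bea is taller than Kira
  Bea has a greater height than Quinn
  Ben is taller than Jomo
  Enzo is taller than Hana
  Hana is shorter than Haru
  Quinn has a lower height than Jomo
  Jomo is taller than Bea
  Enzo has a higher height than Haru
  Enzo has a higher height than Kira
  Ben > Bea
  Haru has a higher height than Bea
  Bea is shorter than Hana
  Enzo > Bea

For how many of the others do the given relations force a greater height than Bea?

From Bea the given relations immediately reach Jomo, Hana, Haru, Enzo, Ben.
Nothing else is reachable above Bea; 5 in all.

5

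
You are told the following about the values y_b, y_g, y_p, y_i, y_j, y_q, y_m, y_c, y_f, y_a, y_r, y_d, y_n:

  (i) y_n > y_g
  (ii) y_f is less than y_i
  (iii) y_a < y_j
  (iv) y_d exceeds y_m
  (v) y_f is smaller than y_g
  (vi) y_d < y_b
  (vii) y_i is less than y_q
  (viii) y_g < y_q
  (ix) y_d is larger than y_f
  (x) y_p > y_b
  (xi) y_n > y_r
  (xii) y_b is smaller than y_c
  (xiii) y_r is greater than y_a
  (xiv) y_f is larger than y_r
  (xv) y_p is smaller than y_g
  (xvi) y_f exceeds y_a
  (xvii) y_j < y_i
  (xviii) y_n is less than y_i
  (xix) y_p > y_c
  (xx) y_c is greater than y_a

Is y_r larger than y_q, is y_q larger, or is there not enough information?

y_q

y_r < y_f and y_f < y_d give y_r < y_d.
With y_d < y_b: y_r < y_f < y_d < y_b.
Then y_b < y_c extends the chain to y_c.
With y_c < y_p: y_r < y_f < y_d < y_b < y_c < y_p.
Then y_p < y_g extends the chain to y_g.
With y_g < y_n: y_r < y_f < y_d < y_b < y_c < y_p < y_g < y_n.
With y_n < y_i: y_r < y_f < y_d < y_b < y_c < y_p < y_g < y_n < y_i.
Then y_i < y_q extends the chain to y_q.
So y_q is larger.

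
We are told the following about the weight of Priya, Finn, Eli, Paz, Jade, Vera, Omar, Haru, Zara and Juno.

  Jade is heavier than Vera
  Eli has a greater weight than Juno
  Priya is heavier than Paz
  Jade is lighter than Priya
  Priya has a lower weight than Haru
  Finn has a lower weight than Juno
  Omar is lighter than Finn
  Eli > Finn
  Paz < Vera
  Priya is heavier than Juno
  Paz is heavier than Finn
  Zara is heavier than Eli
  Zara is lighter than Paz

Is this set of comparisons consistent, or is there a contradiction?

The single ordering Omar < Finn < Juno < Eli < Zara < Paz < Vera < Jade < Priya < Haru satisfies every listed relation, so no contradiction arises.

consistent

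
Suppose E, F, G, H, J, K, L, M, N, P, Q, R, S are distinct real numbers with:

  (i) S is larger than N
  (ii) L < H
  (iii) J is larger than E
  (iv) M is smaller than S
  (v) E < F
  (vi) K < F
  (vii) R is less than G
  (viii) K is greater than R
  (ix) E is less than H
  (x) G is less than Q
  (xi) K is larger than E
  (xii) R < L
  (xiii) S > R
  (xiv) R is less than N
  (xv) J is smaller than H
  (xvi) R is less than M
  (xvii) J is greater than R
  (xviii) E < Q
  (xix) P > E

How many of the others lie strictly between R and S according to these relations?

Chaining upward from R reaches: J, K, N, M, L, G, H, F, Q.
Chaining downward from S reaches: N, M.
Strictly between R and S are those in both lists: N, M — 2 elements.

2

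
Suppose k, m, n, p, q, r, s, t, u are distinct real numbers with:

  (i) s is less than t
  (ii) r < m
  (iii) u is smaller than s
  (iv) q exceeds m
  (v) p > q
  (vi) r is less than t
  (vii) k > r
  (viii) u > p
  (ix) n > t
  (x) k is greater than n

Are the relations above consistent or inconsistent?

consistent

The single ordering r < m < q < p < u < s < t < n < k satisfies every listed relation, so no contradiction arises.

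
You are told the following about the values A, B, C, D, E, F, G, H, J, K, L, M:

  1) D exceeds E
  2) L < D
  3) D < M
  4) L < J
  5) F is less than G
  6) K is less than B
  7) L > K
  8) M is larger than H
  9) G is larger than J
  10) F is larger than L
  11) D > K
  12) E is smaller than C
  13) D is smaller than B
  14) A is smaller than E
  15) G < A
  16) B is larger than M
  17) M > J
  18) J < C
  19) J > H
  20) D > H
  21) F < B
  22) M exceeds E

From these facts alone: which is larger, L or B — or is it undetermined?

B

Chaining the given relations: L < F < G < A < E < D < M < B.
So B is larger.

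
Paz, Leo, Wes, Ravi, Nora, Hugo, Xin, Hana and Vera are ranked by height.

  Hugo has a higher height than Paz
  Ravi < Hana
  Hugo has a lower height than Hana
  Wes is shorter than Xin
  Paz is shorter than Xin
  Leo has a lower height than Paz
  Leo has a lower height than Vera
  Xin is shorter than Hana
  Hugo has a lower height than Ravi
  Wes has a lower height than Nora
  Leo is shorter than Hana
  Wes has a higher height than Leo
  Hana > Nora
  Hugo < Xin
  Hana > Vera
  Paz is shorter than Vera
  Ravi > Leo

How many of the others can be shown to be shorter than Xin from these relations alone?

Directly below Xin: Paz, Hugo, Wes.
One step further: Leo (4 so far).
No other element is forced below Xin by the given relations, so the count is 4.

4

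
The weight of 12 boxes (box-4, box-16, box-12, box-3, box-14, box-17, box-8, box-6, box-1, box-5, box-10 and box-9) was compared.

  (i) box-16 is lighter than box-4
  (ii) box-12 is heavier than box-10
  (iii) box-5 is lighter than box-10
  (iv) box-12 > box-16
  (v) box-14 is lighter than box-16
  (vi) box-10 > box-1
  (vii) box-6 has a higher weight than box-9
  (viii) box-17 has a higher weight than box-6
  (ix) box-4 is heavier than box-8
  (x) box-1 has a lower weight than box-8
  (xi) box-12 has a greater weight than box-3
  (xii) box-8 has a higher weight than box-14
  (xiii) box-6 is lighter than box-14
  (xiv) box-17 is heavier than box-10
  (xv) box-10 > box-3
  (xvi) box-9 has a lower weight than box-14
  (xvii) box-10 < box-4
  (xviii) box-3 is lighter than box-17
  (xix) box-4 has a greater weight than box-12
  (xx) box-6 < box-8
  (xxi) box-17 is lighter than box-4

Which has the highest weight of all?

box-4

box-5 is not greatest since box-5 < box-10; box-9 is not greatest since box-9 < box-14; box-3 is not greatest since box-3 < box-17; box-1 is not greatest since box-1 < box-8; box-6 is not greatest since box-6 < box-8; box-14 is not greatest since box-14 < box-16; box-10 is not greatest since box-10 < box-4; box-16 is not greatest since box-16 < box-12; box-17 is not greatest since box-17 < box-4; box-8 is not greatest since box-8 < box-4; box-12 is not greatest since box-12 < box-4.
Only box-4 has nothing above it, so box-4 is the highest weight.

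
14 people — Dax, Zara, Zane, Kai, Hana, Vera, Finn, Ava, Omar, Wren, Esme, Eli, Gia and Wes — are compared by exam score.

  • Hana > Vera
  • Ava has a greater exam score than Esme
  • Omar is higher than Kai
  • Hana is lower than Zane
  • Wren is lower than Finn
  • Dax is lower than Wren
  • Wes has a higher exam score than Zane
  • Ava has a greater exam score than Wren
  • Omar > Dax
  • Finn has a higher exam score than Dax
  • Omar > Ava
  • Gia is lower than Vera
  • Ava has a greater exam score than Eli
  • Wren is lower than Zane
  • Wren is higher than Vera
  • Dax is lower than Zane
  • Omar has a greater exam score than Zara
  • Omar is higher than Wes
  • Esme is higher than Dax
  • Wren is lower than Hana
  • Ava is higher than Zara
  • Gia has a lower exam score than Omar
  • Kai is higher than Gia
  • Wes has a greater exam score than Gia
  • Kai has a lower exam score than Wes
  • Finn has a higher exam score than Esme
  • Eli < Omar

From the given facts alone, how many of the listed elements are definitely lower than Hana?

From Hana the given relations immediately reach Vera, Wren.
From those, Gia, Dax — 4 in total.
No other element is forced below Hana by the given relations, so the count is 4.

4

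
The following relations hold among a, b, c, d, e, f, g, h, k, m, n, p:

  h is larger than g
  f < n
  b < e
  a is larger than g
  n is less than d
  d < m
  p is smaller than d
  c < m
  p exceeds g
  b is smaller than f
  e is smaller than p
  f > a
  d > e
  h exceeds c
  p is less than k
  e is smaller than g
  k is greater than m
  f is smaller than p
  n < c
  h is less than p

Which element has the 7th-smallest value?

Chaining the given pairs: b < e < g < a < f < n < c < h < p < d < m < k.
The 7th smallest is c.

c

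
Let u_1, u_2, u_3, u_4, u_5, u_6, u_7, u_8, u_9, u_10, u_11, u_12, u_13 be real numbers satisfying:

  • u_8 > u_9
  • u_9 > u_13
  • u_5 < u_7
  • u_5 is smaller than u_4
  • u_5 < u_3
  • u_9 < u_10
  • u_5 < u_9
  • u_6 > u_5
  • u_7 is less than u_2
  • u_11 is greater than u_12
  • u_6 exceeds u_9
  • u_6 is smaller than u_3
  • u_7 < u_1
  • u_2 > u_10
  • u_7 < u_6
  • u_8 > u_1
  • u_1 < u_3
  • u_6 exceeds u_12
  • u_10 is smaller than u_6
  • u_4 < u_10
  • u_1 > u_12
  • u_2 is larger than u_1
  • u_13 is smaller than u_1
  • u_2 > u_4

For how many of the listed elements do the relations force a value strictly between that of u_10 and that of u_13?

The relations place u_13 below u_10. An element lies strictly between them when it is forced above u_13 and also forced below u_10.
Above u_13: {u_1, u_9, u_2, u_6, u_3, u_8}. Below u_10: {u_5, u_4, u_9}.
Intersection: {u_9} — 1.

1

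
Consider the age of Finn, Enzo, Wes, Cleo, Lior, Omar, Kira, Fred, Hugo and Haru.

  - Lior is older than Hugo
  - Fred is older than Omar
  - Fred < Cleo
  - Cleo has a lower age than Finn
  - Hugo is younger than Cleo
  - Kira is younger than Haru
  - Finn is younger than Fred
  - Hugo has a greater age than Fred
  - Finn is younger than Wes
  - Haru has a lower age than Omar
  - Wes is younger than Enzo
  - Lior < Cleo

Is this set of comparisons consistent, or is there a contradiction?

Chaining the given relations yields Fred < Hugo < Lior < Cleo < Finn, so Fred < Finn. But one relation states Finn < Fred. These cannot both hold.

inconsistent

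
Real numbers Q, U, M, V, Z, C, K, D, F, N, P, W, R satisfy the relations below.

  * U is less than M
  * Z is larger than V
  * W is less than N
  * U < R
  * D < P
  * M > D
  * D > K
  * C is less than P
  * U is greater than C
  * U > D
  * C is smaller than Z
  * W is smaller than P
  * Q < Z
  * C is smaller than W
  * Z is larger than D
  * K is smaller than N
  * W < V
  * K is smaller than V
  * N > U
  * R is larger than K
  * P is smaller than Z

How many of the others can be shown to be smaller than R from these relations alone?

The elements the relations force below R are K, C, D, U — no chain reaches any other.
That is 4.

4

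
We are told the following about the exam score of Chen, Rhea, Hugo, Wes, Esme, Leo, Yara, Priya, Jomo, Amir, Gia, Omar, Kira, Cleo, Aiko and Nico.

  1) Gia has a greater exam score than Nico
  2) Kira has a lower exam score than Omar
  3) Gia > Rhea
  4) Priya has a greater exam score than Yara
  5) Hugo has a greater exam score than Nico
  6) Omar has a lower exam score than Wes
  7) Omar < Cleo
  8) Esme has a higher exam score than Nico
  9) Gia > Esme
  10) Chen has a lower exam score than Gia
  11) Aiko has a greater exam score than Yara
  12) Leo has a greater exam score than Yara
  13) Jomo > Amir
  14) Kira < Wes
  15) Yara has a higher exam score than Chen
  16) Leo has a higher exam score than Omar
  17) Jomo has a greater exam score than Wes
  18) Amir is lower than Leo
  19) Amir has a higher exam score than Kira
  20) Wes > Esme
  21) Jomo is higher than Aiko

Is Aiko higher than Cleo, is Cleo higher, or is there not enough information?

Following every chain through Aiko: above Aiko we get Jomo; below Aiko we get Chen, Yara.
Cleo is not reached, and no chain runs the other way from Cleo to Aiko.
So the given relations leave the order of Aiko and Cleo undetermined.

undetermined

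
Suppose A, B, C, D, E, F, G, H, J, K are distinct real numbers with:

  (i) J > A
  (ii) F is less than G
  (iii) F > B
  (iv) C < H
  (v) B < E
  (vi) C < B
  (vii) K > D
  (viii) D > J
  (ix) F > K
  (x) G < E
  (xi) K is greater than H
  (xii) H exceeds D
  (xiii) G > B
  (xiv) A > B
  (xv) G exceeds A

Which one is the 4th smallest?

The consecutive relations fix a unique order: C < B < A < J < D < H < K < F < G < E.
The 4th smallest is J.

J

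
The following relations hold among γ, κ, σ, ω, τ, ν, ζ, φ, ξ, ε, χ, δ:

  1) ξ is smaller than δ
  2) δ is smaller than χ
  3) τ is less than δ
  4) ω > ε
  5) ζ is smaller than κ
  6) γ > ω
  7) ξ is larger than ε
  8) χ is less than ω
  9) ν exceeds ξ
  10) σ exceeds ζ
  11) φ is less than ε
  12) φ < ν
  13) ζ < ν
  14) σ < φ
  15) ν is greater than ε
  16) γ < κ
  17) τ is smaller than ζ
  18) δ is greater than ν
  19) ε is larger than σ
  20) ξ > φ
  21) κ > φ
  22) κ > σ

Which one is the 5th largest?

Chaining the given pairs: τ < ζ < σ < φ < ε < ξ < ν < δ < χ < ω < γ < κ.
The 5th largest is δ.

δ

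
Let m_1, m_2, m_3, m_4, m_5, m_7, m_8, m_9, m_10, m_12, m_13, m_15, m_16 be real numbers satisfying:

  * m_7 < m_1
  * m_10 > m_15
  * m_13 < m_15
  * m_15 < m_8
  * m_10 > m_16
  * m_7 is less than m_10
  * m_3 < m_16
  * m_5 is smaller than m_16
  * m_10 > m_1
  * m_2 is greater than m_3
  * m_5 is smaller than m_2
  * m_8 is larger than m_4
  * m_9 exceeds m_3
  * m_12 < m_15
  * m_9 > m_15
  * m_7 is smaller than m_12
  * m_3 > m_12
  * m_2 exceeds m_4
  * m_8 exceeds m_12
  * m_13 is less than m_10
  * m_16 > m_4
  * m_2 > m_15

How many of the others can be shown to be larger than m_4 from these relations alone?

4

Directly above m_4: m_2, m_16, m_8.
One step further: m_10 (4 so far).
Nothing else is reachable above m_4; 4 in all.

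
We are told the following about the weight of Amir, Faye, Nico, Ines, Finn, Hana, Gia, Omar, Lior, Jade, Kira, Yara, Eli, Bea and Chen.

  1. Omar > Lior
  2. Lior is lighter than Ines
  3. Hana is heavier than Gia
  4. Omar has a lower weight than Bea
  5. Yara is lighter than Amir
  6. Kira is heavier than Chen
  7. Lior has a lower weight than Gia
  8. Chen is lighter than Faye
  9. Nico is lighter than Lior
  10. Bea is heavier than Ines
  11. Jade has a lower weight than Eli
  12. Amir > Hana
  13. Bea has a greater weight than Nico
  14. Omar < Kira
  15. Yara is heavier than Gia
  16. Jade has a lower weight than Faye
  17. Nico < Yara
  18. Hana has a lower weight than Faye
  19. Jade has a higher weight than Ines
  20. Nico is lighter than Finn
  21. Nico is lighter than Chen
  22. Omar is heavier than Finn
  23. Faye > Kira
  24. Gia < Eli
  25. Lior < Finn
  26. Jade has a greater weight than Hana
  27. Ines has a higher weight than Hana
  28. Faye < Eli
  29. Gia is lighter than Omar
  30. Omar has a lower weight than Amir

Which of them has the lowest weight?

Nico

Chaining upward from Nico: directly above it, Lior, Chen, Finn, Yara, Bea; then Gia, Omar, Kira, Ines, Amir, Faye; then Hana, Jade, Eli.
That covers every other element, and nothing is given below Nico, so Nico is the lowest weight.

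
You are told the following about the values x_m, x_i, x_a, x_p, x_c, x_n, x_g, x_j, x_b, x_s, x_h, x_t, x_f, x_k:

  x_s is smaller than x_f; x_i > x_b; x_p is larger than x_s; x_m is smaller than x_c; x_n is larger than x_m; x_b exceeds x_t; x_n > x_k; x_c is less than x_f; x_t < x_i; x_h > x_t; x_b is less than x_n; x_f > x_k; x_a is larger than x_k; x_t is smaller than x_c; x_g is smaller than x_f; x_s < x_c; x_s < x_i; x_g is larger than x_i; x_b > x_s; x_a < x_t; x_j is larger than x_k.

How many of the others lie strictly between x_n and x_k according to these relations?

The relations place x_k below x_n. An element lies strictly between them when it is forced above x_k and also forced below x_n.
Above x_k: {x_a, x_t, x_b, x_h, x_i, x_j, x_c, x_g, x_f}. Below x_n: {x_s, x_a, x_m, x_t, x_b}.
Intersection: {x_a, x_t, x_b} — 3.

3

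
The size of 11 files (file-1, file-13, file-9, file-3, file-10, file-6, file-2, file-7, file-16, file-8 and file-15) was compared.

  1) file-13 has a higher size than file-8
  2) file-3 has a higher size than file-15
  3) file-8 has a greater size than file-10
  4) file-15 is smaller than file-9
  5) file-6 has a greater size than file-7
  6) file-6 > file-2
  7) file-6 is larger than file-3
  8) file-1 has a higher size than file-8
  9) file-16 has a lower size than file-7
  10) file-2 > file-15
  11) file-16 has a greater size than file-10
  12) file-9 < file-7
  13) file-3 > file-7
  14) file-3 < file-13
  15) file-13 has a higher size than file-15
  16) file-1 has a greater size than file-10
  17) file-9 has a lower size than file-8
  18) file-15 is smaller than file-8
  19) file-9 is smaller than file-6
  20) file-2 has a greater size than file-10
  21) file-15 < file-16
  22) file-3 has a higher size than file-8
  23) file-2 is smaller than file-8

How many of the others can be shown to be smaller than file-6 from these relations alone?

Directly below file-6: file-9, file-2, file-7, file-3.
One step further: file-15, file-10, file-8, file-16 (8 so far).
Nothing else is reachable below file-6; 8 in all.

8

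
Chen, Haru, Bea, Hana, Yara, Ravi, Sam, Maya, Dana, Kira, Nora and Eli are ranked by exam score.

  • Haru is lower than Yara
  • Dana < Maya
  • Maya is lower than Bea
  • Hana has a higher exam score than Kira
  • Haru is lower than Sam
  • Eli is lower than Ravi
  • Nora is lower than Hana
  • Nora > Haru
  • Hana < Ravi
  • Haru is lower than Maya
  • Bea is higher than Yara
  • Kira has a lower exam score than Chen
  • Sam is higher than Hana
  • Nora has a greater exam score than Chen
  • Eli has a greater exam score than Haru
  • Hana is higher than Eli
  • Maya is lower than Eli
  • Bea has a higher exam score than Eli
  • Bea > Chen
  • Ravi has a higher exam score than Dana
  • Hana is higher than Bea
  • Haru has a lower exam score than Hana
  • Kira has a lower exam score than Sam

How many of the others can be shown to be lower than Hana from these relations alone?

9

From Hana the given relations immediately reach Haru, Eli, Kira, Nora, Bea.
From those, Maya, Chen, Yara — 8 in total.
From those, Dana — 9 in total.
No other element is forced below Hana by the given relations, so the count is 9.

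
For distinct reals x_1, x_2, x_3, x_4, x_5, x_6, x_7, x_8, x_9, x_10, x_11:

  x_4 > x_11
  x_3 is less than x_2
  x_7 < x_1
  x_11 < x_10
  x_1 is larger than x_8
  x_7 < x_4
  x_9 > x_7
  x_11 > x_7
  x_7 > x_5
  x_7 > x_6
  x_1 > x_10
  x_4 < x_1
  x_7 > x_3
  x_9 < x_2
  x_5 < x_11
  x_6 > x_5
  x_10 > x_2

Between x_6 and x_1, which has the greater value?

x_1

x_6 < x_7 and x_7 < x_9 give x_6 < x_9.
With x_9 < x_2: x_6 < x_7 < x_9 < x_2.
With x_2 < x_10: x_6 < x_7 < x_9 < x_2 < x_10.
Then x_10 < x_1 extends the chain to x_1.
So x_6 < x_1; x_1 is the larger of the two.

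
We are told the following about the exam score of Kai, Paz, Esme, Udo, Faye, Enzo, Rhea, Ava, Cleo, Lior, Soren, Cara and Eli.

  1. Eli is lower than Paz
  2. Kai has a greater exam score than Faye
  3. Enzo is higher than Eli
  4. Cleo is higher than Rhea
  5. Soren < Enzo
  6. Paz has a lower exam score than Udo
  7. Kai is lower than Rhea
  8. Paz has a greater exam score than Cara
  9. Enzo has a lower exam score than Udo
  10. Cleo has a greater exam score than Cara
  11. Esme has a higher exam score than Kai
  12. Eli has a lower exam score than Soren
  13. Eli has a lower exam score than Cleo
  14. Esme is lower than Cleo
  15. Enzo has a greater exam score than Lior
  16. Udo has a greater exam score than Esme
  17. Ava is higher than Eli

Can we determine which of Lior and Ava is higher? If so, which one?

undetermined

Following every chain through Lior: above Lior we get Enzo, Udo.
Ava is not reached, and no chain runs the other way from Ava to Lior.
So the given relations leave the order of Lior and Ava undetermined.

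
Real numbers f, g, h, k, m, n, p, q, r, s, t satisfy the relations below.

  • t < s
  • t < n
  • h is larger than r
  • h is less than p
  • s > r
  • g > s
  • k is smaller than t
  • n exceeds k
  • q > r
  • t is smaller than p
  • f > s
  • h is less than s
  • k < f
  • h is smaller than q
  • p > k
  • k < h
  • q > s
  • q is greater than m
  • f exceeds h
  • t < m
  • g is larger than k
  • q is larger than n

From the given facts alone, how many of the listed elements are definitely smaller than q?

7

The elements the relations force below q are k, t, r, h, n, m, s — no chain reaches any other.
That is 7.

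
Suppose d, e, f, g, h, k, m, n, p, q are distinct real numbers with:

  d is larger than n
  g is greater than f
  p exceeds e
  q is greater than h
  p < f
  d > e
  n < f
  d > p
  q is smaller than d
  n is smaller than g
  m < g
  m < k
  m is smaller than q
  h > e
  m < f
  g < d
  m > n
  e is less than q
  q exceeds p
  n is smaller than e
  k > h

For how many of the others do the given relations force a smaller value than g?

From g the given relations immediately reach n, m, f.
From those, p — 4 in total.
From those, e — 5 in total.
No other element is forced below g by the given relations, so the count is 5.

5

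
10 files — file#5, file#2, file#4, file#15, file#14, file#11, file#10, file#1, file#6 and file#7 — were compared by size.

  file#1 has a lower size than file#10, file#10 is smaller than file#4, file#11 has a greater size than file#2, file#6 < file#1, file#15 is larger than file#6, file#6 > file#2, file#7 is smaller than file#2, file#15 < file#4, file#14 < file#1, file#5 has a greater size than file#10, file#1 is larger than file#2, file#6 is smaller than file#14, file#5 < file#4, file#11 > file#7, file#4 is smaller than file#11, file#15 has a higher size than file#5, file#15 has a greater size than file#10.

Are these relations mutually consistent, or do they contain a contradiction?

Every relation is compatible with file#7 < file#2 < file#6 < file#14 < file#1 < file#10 < file#5 < file#15 < file#4 < file#11; the set is consistent.

consistent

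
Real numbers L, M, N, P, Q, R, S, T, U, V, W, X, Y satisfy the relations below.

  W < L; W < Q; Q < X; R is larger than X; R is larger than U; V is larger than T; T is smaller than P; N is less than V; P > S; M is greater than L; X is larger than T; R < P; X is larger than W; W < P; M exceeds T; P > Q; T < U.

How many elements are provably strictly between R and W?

2

The relations place W below R. An element lies strictly between them when it is forced above W and also forced below R.
Above W: {Q, X, L, P, M}. Below R: {T, Q, U, X}.
Intersection: {Q, X} — 2.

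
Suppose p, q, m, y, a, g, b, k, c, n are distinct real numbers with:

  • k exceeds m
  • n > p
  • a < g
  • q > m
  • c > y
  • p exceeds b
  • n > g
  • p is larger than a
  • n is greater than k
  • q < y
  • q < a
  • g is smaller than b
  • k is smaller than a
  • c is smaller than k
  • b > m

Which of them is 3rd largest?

Piecing the relations together gives one ordering: m < q < y < c < k < a < g < b < p < n.
The 3rd largest is b.

b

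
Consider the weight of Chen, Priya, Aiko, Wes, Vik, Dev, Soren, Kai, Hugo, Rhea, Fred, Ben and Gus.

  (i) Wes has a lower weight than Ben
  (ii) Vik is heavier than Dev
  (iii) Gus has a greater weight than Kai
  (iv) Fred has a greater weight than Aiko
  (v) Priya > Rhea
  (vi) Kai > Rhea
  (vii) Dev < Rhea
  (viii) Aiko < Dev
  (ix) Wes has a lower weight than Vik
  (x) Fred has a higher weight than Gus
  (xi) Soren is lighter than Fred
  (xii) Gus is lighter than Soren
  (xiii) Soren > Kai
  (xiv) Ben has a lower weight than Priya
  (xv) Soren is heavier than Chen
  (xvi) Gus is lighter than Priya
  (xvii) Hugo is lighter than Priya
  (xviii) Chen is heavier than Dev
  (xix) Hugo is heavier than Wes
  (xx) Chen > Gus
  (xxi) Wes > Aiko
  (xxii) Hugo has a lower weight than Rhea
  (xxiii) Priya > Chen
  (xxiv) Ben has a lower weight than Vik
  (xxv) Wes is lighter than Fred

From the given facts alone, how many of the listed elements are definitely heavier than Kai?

5

From Kai the given relations immediately reach Gus, Soren.
From those, Chen, Fred, Priya — 5 in total.
No other element is forced above Kai by the given relations, so the count is 5.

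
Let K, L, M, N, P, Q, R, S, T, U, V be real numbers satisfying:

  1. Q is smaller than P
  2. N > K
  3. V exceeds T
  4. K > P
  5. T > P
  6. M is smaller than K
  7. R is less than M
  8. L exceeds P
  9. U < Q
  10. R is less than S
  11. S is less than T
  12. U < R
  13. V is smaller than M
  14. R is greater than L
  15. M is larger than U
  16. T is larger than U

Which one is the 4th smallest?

L

Chaining the given pairs: U < Q < P < L < R < S < T < V < M < K < N.
The 4th smallest is L.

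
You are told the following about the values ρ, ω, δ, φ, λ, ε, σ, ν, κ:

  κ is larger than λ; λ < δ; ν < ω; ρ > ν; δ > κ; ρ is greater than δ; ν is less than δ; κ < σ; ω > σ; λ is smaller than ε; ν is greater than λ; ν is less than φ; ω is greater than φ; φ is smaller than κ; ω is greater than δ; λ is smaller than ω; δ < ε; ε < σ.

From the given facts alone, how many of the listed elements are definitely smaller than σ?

The elements the relations force below σ are λ, ν, φ, κ, δ, ε — no chain reaches any other.
That is 6.

6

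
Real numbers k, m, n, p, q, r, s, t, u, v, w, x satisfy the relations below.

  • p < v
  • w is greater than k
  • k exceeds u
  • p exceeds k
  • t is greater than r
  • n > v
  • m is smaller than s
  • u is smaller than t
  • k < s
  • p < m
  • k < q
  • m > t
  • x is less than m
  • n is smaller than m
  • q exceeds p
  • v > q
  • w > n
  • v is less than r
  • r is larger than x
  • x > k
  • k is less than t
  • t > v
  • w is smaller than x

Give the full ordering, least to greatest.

u < k < p < q < v < n < w < x < r < t < m < s

The consecutive links are each given: u < k; k < p; p < q; q < v; v < n; n < w; w < x; x < r; r < t; t < m; m < s.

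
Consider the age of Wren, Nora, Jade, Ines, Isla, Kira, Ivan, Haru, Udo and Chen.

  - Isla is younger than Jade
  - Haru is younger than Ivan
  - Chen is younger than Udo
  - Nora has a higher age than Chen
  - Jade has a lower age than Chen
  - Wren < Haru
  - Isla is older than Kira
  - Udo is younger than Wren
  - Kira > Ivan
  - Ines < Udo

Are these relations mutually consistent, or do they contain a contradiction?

Chaining the given relations yields Udo < Wren < Haru < Ivan < Kira < Isla < Jade < Chen, so Udo < Chen. But one relation states Chen < Udo. These cannot both hold.

inconsistent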